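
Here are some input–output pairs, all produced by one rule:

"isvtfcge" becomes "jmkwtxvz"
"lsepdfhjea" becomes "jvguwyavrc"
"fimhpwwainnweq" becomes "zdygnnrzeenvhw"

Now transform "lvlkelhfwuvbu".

mcbvcywnlmslc

The rule is to move the first character to the end, then shift every letter 9 places backward in the alphabet (wrapping around).
Starting from "lvlkelhfwuvbu": after the first operation, "vlkelhfwuvbul"; after the second, "mcbvcywnlmslc".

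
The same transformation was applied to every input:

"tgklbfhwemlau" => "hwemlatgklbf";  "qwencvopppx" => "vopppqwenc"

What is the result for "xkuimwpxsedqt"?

Each output is the input with this applied: delete the last character, then swap the front and back halves of the string.
Applying both steps to "xkuimwpxsedqt": "xkuimwpxsedq", then "pxsedqxkuimw".

pxsedqxkuimw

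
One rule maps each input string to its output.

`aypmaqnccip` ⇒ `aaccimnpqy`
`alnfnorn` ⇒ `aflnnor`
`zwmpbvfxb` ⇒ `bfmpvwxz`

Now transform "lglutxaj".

The rule is to delete the last character, then sort the characters into alphabetical order.
For "lglutxaj", step one produces "lglutxa"; step two turns that into "aglltux".

aglltux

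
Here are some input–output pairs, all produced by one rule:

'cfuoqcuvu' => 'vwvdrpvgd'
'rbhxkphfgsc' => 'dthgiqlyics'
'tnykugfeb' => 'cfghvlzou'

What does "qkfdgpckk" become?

lldqheglr

The rule is to shift every letter 1 place forward in the alphabet (wrapping around), then reverse the string.
Starting from "qkfdgpckk": after the first operation, "rlgehqdll"; after the second, "lldqheglr".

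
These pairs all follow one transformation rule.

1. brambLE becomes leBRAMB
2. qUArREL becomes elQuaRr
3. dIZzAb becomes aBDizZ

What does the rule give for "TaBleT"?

EttAbL

What's happening: flip the case of every letter, then move the last 2 characters to the front (rotate right by 2).
Working it through for "TaBleT": intermediate "tAbLEt", final "EttAbL".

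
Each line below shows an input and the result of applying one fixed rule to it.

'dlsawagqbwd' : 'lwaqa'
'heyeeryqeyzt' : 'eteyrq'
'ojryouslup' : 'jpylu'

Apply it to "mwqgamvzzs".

wsgzm

The transformation: keep every other character starting from the second (positions 2nd, 4th, 6th, ...), then take characters alternately from the front and the back (1st, last, 2nd, 2nd-last, ...).
On "mwqgamvzzs": the first step gives "wgmzs", and the second then gives "wsgzm".
(Check on "ojryouslup": → "jyulp" → "jpylu" ✓)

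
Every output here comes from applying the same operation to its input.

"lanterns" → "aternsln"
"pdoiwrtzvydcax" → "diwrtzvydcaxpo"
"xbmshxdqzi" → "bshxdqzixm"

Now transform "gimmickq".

imickqgm

The transformation: move the first 2 characters to the end (rotate left by 2), then swap the first and last characters.
For "gimmickq", step one produces "mmickqgi"; step two turns that into "imickqgm".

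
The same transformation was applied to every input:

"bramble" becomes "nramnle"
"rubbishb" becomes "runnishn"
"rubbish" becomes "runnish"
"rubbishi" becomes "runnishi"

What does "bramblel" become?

nramnlel

Looking at the pairs, the operation is to replace every "b" with "n".
On "bramblel" that produces "nramnlel".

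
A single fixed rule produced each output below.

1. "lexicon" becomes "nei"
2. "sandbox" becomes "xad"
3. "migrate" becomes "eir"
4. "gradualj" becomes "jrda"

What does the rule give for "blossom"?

Each output is the input with this applied: move the last 2 characters to the front (rotate right by 2), then keep every other character starting from the second (positions 2nd, 4th, 6th, ...).
For "blossom", step one produces "ombloss"; step two turns that into "mls".

mls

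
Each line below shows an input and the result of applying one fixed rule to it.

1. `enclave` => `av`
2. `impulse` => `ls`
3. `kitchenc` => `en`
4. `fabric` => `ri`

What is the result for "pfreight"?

The transformation: move the last 3 characters to the front (rotate right by 3), then keep only the first 2 characters.
Applying both steps to "pfreight": "ghtpfrei", then "gh".

gh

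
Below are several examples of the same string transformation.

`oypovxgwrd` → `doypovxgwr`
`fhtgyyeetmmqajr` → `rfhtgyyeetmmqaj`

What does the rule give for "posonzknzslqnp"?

pposonzknzslqn

The pattern: move the last character to the front.
Doing the same to "posonzknzslqnp": "pposonzknzslqn".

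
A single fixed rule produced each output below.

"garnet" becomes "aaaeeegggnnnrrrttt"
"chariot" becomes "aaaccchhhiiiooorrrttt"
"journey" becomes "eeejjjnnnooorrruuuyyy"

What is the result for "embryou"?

Looking at the pairs, the operation is to sort the characters into alphabetical order, then repeat every character 3 times.
So "embryou" becomes "bbbeeemmmooorrruuuyyy".

bbbeeemmmooorrruuuyyy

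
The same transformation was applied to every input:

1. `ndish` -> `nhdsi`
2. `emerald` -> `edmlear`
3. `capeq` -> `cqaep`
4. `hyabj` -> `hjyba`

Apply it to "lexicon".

lneoxci

Each output is the input with this applied: take characters alternately from the front and the back (1st, last, 2nd, 2nd-last, ...).
"lexicon" → "lneoxci".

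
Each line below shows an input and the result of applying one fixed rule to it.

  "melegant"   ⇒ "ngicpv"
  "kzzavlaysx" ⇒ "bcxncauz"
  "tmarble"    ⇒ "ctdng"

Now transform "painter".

kpvgt

What's happening: delete the first 2 characters, then shift every letter 2 places forward in the alphabet (wrapping around).
"painter" → "inter" → "kpvgt".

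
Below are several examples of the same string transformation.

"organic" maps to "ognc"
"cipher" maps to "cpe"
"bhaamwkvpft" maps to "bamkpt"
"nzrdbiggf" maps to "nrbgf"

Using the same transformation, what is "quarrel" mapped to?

qarl

What's happening: keep every other character starting from the first (positions 1st, 3rd, 5th, ...).
For "quarrel" the result is "qarl".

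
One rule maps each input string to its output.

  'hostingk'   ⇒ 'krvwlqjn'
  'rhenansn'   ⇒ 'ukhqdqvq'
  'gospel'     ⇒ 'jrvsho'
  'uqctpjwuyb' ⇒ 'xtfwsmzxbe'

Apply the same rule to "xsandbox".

avdqgera

What's happening: shift every letter 3 places forward in the alphabet (wrapping around).
For "xsandbox" the result is "avdqgera".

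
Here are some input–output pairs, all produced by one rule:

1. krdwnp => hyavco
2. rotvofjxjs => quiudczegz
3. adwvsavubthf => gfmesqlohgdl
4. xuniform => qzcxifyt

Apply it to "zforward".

The rule is to shift every letter 11 places forward in the alphabet (wrapping around), then swap the front and back halves of the string.
Applying both steps to "zforward": "kqzchlco", then "hlcokqzc".

hlcokqzc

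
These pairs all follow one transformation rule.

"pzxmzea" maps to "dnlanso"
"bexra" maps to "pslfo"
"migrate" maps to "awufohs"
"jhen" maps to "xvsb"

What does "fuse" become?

The transformation: shift every letter 12 places backward in the alphabet (wrapping around).
"fuse" → "tigs".

tigs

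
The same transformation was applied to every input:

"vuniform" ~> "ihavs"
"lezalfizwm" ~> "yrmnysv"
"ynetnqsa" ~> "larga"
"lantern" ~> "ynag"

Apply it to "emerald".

rzre

Rule — shift every letter 13 places forward in the alphabet (wrapping around) — i.e. ROT13, then delete the last 3 characters.
Starting from "emerald": after the first operation, "rzrenyq"; after the second, "rzre".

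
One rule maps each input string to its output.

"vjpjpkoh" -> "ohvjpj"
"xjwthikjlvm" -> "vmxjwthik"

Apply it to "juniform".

rmjuni

The transformation: move the last 2 characters to the front (rotate right by 2), then delete the last 2 characters.
Working it through for "juniform": intermediate "rmjunifo", final "rmjuni".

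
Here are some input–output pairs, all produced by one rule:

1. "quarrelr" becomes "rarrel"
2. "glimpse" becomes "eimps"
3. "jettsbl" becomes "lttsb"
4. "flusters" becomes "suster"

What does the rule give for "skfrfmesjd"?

The pattern: delete the first 2 characters, then move the last character to the front.
Applying that to "skfrfmesjd" gives "dfrfmesj".

dfrfmesj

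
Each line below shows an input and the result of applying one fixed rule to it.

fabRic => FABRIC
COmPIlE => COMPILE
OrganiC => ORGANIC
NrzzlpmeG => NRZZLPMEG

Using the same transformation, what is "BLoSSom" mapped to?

The rule is to convert every letter to uppercase.
"BLoSSom" → "BLOSSOM".

BLOSSOM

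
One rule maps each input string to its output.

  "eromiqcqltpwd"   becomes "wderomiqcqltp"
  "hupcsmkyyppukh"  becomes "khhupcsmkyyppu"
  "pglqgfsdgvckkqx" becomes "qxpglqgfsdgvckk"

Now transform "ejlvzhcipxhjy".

Looking at the pairs, the operation is to move the last 2 characters to the front (rotate right by 2).
For "ejlvzhcipxhjy" the result is "jyejlvzhcipxh".

jyejlvzhcipxh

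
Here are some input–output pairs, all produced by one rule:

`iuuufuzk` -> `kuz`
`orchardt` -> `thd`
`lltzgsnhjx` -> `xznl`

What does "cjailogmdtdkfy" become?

In each case the input is transformed by: swap the first and last characters, then keep one character in every 3, starting at position 1 (positions 1st, 4th, 7th, ...).
So "cjailogmdtdkfy" becomes "yigtf".

yigtf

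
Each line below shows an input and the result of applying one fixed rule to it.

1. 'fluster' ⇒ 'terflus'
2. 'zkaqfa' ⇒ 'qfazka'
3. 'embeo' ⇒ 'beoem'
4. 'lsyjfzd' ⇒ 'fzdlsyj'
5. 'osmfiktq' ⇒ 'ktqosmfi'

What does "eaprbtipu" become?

What's happening: move the last 3 characters to the front (rotate right by 3).
For "eaprbtipu" the result is "ipueaprbt".

ipueaprbt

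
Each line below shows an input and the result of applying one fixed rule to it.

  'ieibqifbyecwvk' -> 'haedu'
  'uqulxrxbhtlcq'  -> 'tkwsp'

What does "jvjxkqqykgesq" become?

iwpfp

Each output is the input with this applied: shift every letter 1 place backward in the alphabet (wrapping around), then keep one character in every 3, starting at position 1 (positions 1st, 4th, 7th, ...).
Starting from "jvjxkqqykgesq": after the first operation, "iuiwjppxjfdrp"; after the second, "iwpfp".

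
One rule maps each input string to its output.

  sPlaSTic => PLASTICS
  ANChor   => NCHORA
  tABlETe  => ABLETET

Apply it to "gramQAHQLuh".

RAMQAHQLUHG

Looking at the pairs, the operation is to move the first character to the end, then convert every letter to uppercase.
Starting from "gramQAHQLuh": after the first operation, "ramQAHQLuhg"; after the second, "RAMQAHQLUHG".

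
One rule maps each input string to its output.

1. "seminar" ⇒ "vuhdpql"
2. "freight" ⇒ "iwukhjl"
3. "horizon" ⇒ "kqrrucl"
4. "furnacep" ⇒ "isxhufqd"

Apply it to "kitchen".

Looking at the pairs, the operation is to take characters alternately from the front and the back (1st, last, 2nd, 2nd-last, ...), then shift every letter 3 places forward in the alphabet (wrapping around).
Applying that to "kitchen" gives "nqlhwkf".
(Check on "freight": → "ftrhegi" → "iwukhjl" ✓)

nqlhwkf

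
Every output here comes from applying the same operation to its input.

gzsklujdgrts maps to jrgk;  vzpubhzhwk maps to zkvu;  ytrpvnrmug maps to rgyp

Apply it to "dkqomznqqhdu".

nhdo

What's happening: keep one character in every 3, starting at position 1 (positions 1st, 4th, 7th, ...), then swap the front and back halves of the string.
"dkqomznqqhdu" → "donh" → "nhdo".
(Check on "vzpubhzhwk": → "vuzk" → "zkvu" ✓)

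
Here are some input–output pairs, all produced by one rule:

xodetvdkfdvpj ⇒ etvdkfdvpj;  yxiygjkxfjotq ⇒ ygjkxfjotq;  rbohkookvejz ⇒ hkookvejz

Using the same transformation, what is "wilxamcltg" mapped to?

The rule is to delete the first 3 characters.
"wilxamcltg" → "xamcltg".

xamcltg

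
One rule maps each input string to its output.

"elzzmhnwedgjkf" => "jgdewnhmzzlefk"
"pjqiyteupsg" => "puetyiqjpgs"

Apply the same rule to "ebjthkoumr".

What's happening: reverse the string, then move the first 2 characters to the end (rotate left by 2).
Starting from "ebjthkoumr": after the first operation, "rmuokhtjbe"; after the second, "uokhtjberm".

uokhtjberm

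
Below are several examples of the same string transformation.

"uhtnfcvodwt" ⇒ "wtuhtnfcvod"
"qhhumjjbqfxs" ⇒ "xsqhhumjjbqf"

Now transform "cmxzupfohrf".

rfcmxzupfoh

Looking at the pairs, the operation is to move the last 2 characters to the front (rotate right by 2).
Applying that to "cmxzupfohrf" gives "rfcmxzupfoh".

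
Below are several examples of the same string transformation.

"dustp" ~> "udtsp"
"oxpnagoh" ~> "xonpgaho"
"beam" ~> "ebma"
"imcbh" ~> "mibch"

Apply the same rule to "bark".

abkr

Looking at the pairs, the operation is to swap each adjacent pair of characters (1↔2, 3↔4, ...).
So "bark" becomes "abkr".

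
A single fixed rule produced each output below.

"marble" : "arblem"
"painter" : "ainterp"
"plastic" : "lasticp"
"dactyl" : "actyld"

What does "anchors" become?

nchorsa

The pattern: move the first character to the end.
So "anchors" becomes "nchorsa".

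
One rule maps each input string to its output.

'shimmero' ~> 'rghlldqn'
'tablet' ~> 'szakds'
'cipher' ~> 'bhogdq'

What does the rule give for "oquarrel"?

nptzqqdk

Looking at the pairs, the operation is to shift every letter 1 place backward in the alphabet (wrapping around).
So "oquarrel" becomes "nptzqqdk".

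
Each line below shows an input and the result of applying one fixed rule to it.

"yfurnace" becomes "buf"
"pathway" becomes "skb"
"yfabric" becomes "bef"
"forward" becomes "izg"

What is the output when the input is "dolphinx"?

Each output is the input with this applied: shift every letter 3 places forward in the alphabet (wrapping around), then keep one character in every 3, starting at position 1 (positions 1st, 4th, 7th, ...).
Working it through for "dolphinx": intermediate "grosklqa", final "gsq".

gsq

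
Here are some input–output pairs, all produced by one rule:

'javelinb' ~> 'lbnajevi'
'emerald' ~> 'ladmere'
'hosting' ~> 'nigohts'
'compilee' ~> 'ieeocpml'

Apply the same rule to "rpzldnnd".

ddnprlzn

The rule is to swap each adjacent pair of characters (1↔2, 3↔4, ...), then move the last 3 characters to the front (rotate right by 3).
For "rpzldnnd", step one produces "prlznddn"; step two turns that into "ddnprlzn".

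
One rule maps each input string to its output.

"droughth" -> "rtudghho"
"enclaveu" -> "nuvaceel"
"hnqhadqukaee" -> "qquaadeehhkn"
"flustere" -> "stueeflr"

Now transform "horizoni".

orzhiino

The transformation: sort the characters into alphabetical order, then move the last 3 characters to the front (rotate right by 3).
For "horizoni", step one produces "hiinoorz"; step two turns that into "orzhiino".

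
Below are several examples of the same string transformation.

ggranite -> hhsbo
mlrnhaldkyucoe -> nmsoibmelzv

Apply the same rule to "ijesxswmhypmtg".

jkftytxnizq

Rule — delete the last 3 characters, then shift every letter 1 place forward in the alphabet (wrapping around).
Working it through for "ijesxswmhypmtg": intermediate "ijesxswmhyp", final "jkftytxnizq".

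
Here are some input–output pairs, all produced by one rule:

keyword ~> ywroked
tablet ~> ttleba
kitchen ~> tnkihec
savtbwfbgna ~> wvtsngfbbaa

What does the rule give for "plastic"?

The transformation: sort the characters into reverse alphabetical order.
For "plastic" the result is "tsplica".

tsplica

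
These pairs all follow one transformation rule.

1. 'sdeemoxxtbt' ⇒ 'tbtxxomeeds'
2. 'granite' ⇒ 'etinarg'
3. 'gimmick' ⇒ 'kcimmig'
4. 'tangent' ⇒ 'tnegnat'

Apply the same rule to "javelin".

In each case the input is transformed by: reverse the string.
Doing the same to "javelin": "nilevaj".

nilevaj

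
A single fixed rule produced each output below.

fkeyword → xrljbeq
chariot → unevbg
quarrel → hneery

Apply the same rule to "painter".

nvagre

What's happening: delete the first character, then shift every letter 13 places forward in the alphabet (wrapping around) — i.e. ROT13.
"painter" → "ainter" → "nvagre".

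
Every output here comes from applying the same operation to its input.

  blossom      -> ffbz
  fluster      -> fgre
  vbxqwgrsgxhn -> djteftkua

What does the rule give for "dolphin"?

cuva

The pattern: shift every letter 13 places forward in the alphabet (wrapping around) — i.e. ROT13, then delete the first 3 characters.
For "dolphin" the result is "cuva".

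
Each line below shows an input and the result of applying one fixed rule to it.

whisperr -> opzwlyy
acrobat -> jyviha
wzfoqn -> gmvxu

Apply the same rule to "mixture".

peabyl

The rule is to delete the first character, then shift every letter 7 places forward in the alphabet (wrapping around).
On "mixture": the first step gives "ixture", and the second then gives "peabyl".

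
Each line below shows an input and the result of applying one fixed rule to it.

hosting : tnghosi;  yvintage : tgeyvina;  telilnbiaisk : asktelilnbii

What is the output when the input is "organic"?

The rule is to move the last 3 characters to the front (rotate right by 3), then swap the first and last characters.
Starting from "organic": after the first operation, "nicorga"; after the second, "aicorgn".

aicorgn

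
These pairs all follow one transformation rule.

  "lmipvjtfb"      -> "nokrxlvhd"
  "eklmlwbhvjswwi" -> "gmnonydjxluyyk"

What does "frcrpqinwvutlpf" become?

htetrskpyxwvnrh

Each output is the input with this applied: shift every letter 2 places forward in the alphabet (wrapping around).
Doing the same to "frcrpqinwvutlpf": "htetrskpyxwvnrh".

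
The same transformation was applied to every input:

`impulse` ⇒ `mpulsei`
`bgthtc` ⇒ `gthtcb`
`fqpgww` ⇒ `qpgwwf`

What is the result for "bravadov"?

The pattern: move the first character to the end.
On "bravadov" that produces "ravadovb".

ravadovb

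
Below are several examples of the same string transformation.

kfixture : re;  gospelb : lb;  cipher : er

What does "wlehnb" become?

nb

Rule — keep only the last 2 characters.
Applying that to "wlehnb" gives "nb".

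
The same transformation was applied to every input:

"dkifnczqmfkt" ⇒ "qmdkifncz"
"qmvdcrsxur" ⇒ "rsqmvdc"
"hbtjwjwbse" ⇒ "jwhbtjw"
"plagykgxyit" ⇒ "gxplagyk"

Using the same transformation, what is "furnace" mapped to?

In each case the input is transformed by: delete the last 3 characters, then move the last 2 characters to the front (rotate right by 2).
"furnace" → "furn" → "rnfu".

rnfu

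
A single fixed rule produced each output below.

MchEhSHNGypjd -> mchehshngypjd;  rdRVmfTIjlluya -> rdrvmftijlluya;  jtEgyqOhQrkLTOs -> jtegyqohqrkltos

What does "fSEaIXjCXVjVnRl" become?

fseaixjcxvjvnrl

What's happening: convert every letter to lowercase.
Doing the same to "fSEaIXjCXVjVnRl": "fseaixjcxvjvnrl".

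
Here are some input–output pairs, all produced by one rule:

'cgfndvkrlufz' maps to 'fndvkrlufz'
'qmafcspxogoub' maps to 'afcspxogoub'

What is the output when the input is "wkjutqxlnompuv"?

jutqxlnompuv

What's happening: delete the first 2 characters.
"wkjutqxlnompuv" → "jutqxlnompuv".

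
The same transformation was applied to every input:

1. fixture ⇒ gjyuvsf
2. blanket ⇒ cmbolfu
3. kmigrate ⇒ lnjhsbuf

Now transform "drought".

espvhiu

The rule is to shift every letter 1 place forward in the alphabet (wrapping around).
On "drought" that produces "espvhiu".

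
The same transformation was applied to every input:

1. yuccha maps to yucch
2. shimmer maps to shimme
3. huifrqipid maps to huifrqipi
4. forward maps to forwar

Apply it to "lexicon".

lexico

Rule — delete the last character.
So "lexicon" becomes "lexico".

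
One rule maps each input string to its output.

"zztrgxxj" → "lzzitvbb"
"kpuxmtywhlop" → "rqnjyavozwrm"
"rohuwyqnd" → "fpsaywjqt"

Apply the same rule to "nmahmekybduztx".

The pattern: shift every letter 2 places forward in the alphabet (wrapping around), then reverse the string.
"nmahmekybduztx" → "pocjogmadfwbvz" → "zvbwfdamgojcop".

zvbwfdamgojcop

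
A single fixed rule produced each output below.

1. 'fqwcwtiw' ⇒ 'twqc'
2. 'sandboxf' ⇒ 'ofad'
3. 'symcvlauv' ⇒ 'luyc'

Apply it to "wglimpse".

pegi

The pattern: keep every other character starting from the second (positions 2nd, 4th, 6th, ...), then swap the front and back halves of the string.
For "wglimpse", step one produces "gipe"; step two turns that into "pegi".
(Check on "symcvlauv": → "yclu" → "luyc" ✓)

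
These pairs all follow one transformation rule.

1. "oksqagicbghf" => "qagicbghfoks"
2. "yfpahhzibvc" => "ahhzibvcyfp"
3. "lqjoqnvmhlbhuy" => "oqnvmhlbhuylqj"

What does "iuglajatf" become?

lajatfiug

The rule is to move the first 3 characters to the end (rotate left by 3).
So "iuglajatf" becomes "lajatfiug".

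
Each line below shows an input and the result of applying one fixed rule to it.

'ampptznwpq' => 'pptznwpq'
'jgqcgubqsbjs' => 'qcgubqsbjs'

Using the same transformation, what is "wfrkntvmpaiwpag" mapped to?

rkntvmpaiwpag

In each case the input is transformed by: delete the first 2 characters.
"wfrkntvmpaiwpag" → "rkntvmpaiwpag".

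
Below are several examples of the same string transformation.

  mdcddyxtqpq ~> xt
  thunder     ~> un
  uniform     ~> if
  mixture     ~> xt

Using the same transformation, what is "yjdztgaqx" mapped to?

tg

The rule is to move the last 3 characters to the front (rotate right by 3), then keep only the last 2 characters.
Applying both steps to "yjdztgaqx": "aqxyjdztg", then "tg".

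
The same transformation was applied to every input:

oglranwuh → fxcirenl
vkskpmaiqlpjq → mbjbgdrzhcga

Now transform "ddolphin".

uufcgyz

Each output is the input with this applied: delete the last character, then shift every letter 9 places backward in the alphabet (wrapping around).
On "ddolphin": the first step gives "ddolphi", and the second then gives "uufcgyz".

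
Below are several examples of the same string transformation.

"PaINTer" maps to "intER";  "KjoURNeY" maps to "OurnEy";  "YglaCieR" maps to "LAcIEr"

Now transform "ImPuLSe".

The rule is to delete the first 2 characters, then flip the case of every letter.
For "ImPuLSe" the result is "pUlsE".
(Check on "YglaCieR": → "laCieR" → "LAcIEr" ✓)

pUlsE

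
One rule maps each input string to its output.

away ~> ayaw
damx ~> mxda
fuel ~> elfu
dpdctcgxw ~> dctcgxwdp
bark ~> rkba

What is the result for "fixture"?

xturefi

In each case the input is transformed by: move the first 2 characters to the end (rotate left by 2).
So "fixture" becomes "xturefi".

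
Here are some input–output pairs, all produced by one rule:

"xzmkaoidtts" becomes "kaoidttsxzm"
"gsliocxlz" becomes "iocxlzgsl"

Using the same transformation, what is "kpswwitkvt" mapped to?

Each output is the input with this applied: move the first 3 characters to the end (rotate left by 3).
Applying that to "kpswwitkvt" gives "wwitkvtkps".

wwitkvtkps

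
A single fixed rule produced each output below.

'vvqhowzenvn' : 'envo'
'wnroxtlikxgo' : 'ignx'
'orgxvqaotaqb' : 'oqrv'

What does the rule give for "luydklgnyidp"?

In each case the input is transformed by: keep one character in every 3, starting at position 2 (positions 2nd, 5th, 8th, ...), then move the last 2 characters to the front (rotate right by 2).
Starting from "luydklgnyidp": after the first operation, "uknd"; after the second, "nduk".
(Check on "wnroxtlikxgo": → "nxig" → "ignx" ✓)

nduk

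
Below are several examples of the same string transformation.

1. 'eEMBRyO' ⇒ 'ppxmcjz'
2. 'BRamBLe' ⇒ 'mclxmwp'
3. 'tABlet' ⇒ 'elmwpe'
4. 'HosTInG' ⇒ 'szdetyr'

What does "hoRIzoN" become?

szctkzy

What's happening: shift every letter 11 places forward in the alphabet (wrapping around), then convert every letter to lowercase.
For "hoRIzoN" the result is "szctkzy".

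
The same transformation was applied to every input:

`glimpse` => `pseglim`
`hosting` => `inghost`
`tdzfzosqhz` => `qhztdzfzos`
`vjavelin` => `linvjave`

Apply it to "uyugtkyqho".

What's happening: move the last 3 characters to the front (rotate right by 3).
"uyugtkyqho" → "qhouyugtky".

qhouyugtky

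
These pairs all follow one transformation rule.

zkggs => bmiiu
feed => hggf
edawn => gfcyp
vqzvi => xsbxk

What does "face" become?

Rule — shift every letter 2 places forward in the alphabet (wrapping around).
Applying that to "face" gives "hceg".

hceg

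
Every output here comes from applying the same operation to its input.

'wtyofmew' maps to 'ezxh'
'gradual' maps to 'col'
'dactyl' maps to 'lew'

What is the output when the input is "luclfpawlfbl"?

fwahqw

What's happening: keep every other character starting from the second (positions 2nd, 4th, 6th, ...), then shift every letter 11 places forward in the alphabet (wrapping around).
Working it through for "luclfpawlfbl": intermediate "ulpwfl", final "fwahqw".
(Check on "gradual": → "rda" → "col" ✓)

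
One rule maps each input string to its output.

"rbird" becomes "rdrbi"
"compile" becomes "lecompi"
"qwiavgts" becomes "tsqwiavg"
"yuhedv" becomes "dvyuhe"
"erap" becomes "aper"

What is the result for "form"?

Each output is the input with this applied: move the last 2 characters to the front (rotate right by 2).
For "form" the result is "rmfo".

rmfo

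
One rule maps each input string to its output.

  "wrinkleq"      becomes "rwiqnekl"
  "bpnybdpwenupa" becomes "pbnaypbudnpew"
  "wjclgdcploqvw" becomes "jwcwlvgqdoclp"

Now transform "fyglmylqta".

yfgaltmqyl

The pattern: move the first character to the end, then take characters alternately from the front and the back (1st, last, 2nd, 2nd-last, ...).
For "fyglmylqta", step one produces "yglmylqtaf"; step two turns that into "yfgaltmqyl".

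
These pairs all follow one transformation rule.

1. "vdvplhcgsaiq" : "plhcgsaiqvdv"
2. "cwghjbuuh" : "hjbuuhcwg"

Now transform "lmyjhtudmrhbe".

jhtudmrhbelmy

Looking at the pairs, the operation is to move the first 3 characters to the end (rotate left by 3).
Applying that to "lmyjhtudmrhbe" gives "jhtudmrhbelmy".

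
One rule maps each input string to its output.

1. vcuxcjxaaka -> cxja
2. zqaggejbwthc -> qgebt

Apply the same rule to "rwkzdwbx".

wzw

The pattern: keep every other character starting from the second (positions 2nd, 4th, 6th, ...), then delete the last character.
Starting from "rwkzdwbx": after the first operation, "wzwx"; after the second, "wzw".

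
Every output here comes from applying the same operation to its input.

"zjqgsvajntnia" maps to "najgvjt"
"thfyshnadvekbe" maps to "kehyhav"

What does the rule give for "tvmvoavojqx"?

What's happening: move the last 3 characters to the front (rotate right by 3), then keep every other character starting from the first (positions 1st, 3rd, 5th, ...).
For "tvmvoavojqx" the result is "jxvvao".

jxvvao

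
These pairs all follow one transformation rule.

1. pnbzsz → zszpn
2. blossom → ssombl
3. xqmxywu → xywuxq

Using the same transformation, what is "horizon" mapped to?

The transformation: move the first 3 characters to the end (rotate left by 3), then delete the last character.
"horizon" → "izonhor" → "izonho".

izonho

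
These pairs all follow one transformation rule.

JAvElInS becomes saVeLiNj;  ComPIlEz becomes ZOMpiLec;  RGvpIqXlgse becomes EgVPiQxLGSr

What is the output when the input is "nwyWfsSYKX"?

xWYwFSsykN

The rule is to flip the case of every letter, then swap the first and last characters.
"nwyWfsSYKX" → "NWYwFSsykx" → "xWYwFSsykN".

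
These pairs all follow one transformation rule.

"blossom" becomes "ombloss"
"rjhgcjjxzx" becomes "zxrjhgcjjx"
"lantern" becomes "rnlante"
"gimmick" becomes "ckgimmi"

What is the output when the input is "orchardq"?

dqorchar

Each output is the input with this applied: move the last 2 characters to the front (rotate right by 2).
Doing the same to "orchardq": "dqorchar".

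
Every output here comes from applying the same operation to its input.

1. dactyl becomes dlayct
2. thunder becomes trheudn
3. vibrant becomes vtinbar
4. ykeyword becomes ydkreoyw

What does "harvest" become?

In each case the input is transformed by: take characters alternately from the front and the back (1st, last, 2nd, 2nd-last, ...).
On "harvest" that produces "htasrev".

htasrev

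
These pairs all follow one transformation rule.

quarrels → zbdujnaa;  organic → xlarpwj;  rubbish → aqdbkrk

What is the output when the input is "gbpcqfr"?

The transformation: shift every letter 9 places forward in the alphabet (wrapping around), then take characters alternately from the front and the back (1st, last, 2nd, 2nd-last, ...).
Applying both steps to "gbpcqfr": "pkylzoa", then "pakoyzl".

pakoyzl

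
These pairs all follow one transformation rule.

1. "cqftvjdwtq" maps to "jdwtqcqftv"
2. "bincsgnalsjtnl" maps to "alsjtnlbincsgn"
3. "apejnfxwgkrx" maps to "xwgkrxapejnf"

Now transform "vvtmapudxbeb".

udxbebvvtmap

The rule is to swap the front and back halves of the string.
On "vvtmapudxbeb" that produces "udxbebvvtmap".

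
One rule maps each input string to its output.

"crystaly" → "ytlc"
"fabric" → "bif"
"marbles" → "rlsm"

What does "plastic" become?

In each case the input is transformed by: keep every other character starting from the first (positions 1st, 3rd, 5th, ...), then move the first character to the end.
For "plastic", step one produces "patc"; step two turns that into "atcp".

atcp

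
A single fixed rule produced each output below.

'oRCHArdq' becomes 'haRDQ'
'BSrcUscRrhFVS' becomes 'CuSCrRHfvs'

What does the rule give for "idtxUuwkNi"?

XuUWKnI

Each output is the input with this applied: flip the case of every letter, then delete the first 3 characters.
On "idtxUuwkNi": the first step gives "IDTXuUWKnI", and the second then gives "XuUWKnI".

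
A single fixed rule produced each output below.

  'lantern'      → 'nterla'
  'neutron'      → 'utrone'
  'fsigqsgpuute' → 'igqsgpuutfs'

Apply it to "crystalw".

The pattern: delete the last character, then move the first 2 characters to the end (rotate left by 2).
Working it through for "crystalw": intermediate "crystal", final "ystalcr".
(Check on "fsigqsgpuute": → "fsigqsgpuut" → "igqsgpuutfs" ✓)

ystalcr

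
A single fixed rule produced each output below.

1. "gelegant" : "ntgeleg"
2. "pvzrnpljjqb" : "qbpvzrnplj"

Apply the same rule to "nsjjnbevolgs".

gsnsjjnbevo

The pattern: move the last 3 characters to the front (rotate right by 3), then delete the first character.
For "nsjjnbevolgs", step one produces "lgsnsjjnbevo"; step two turns that into "gsnsjjnbevo".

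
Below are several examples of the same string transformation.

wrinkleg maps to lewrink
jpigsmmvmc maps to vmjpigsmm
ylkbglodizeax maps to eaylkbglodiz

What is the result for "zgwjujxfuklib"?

In each case the input is transformed by: delete the last character, then move the last 2 characters to the front (rotate right by 2).
Working it through for "zgwjujxfuklib": intermediate "zgwjujxfukli", final "lizgwjujxfuk".

lizgwjujxfuk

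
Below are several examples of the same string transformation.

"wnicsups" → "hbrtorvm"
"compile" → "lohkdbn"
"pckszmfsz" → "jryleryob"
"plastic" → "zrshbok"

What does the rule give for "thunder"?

What's happening: move the first 2 characters to the end (rotate left by 2), then shift every letter 1 place backward in the alphabet (wrapping around).
On "thunder": the first step gives "underth", and the second then gives "tmcdqsg".

tmcdqsg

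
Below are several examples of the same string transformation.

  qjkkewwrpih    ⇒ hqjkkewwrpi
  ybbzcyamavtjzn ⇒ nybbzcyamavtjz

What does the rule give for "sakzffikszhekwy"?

ysakzffikszhekw

The transformation: move the last character to the front.
Doing the same to "sakzffikszhekwy": "ysakzffikszhekw".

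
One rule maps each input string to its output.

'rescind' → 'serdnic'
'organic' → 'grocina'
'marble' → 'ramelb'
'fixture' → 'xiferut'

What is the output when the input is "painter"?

The transformation: reverse the string, then move the last 3 characters to the front (rotate right by 3).
"painter" → "iapretn".
(Check on "fixture": → "erutxif" → "xiferut" ✓)

iapretn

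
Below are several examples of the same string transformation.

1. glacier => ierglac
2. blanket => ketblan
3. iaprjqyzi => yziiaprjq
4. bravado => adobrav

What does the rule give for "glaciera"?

eraglaci

The pattern: move the last 3 characters to the front (rotate right by 3).
On "glaciera" that produces "eraglaci".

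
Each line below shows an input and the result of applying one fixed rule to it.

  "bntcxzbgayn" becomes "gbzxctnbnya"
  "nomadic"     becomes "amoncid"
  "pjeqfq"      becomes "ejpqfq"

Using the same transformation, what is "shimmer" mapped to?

The pattern: move the last 3 characters to the front (rotate right by 3), then reverse the string.
"shimmer" → "mihsrem".
(Check on "pjeqfq": → "qfqpje" → "ejpqfq" ✓)

mihsrem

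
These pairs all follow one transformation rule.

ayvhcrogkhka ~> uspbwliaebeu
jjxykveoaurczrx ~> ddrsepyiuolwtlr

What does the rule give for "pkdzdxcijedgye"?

jextxrwcdyxasy

The pattern: shift every letter 6 places backward in the alphabet (wrapping around).
For "pkdzdxcijedgye" the result is "jextxrwcdyxasy".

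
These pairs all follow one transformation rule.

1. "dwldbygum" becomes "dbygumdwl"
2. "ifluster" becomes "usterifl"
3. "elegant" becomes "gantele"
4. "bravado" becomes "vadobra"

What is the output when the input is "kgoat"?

atkgo

The rule is to move the first 3 characters to the end (rotate left by 3).
"kgoat" → "atkgo".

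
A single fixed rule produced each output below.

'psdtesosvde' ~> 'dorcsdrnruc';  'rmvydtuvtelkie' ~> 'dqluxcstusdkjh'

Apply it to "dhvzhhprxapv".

ucguyggoqwzo

The transformation: move the last character to the front, then shift every letter 1 place backward in the alphabet (wrapping around).
"dhvzhhprxapv" → "ucguyggoqwzo".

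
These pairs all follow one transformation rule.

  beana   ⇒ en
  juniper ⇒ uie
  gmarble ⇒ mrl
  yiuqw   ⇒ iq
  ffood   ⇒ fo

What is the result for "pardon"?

adn

Rule — keep every other character starting from the second (positions 2nd, 4th, 6th, ...).
Doing the same to "pardon": "adn".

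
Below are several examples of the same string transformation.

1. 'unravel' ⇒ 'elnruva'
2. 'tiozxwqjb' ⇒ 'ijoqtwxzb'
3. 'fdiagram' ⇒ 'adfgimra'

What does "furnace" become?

The rule is to sort the characters into alphabetical order, then move the first character to the end.
Starting from "furnace": after the first operation, "acefnru"; after the second, "cefnrua".

cefnrua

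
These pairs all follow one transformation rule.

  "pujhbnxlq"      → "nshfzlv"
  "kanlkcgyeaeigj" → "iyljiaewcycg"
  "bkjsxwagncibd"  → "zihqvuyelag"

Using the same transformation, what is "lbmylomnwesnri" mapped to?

jzkwjmklucql

The rule is to shift every letter 2 places backward in the alphabet (wrapping around), then delete the last 2 characters.
On "lbmylomnwesnri": the first step gives "jzkwjmklucqlpg", and the second then gives "jzkwjmklucql".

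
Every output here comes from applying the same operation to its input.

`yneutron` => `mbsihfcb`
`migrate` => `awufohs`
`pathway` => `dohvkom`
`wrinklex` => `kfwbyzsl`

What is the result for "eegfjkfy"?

The rule is to shift every letter 12 places backward in the alphabet (wrapping around).
So "eegfjkfy" becomes "ssutxytm".

ssutxytm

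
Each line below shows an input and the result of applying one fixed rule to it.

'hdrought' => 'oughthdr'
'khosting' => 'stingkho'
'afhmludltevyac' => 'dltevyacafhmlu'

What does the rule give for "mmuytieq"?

What's happening: move the last character to the front, then swap the front and back halves of the string.
Applying both steps to "mmuytieq": "qmmuytie", then "ytieqmmu".

ytieqmmu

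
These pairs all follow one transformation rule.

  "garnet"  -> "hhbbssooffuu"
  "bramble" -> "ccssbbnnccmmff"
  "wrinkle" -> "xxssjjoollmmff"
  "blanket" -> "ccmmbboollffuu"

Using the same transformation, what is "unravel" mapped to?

The pattern: shift every letter 1 place forward in the alphabet (wrapping around), then double every character.
On "unravel": the first step gives "vosbwfm", and the second then gives "vvoossbbwwffmm".

vvoossbbwwffmm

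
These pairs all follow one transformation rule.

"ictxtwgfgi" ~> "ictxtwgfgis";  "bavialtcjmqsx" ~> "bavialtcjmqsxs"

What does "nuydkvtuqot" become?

nuydkvtuqots

Rule — append "s".
So "nuydkvtuqot" becomes "nuydkvtuqots".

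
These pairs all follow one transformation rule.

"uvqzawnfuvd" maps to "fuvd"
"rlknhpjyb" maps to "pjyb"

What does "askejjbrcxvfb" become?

The pattern: keep only the last 4 characters.
On "askejjbrcxvfb" that produces "xvfb".

xvfb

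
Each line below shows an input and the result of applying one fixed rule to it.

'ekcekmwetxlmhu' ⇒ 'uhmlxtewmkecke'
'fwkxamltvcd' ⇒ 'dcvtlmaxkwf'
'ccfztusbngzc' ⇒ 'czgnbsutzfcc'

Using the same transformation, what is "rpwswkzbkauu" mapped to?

Looking at the pairs, the operation is to reverse the string.
So "rpwswkzbkauu" becomes "uuakbzkwswpr".

uuakbzkwswpr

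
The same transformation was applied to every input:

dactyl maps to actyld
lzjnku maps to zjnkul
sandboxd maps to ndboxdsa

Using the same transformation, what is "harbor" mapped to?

arborh

Looking at the pairs, the operation is to swap the front and back halves of the string, then move the last 2 characters to the front (rotate right by 2).
Applying both steps to "harbor": "borhar", then "arborh".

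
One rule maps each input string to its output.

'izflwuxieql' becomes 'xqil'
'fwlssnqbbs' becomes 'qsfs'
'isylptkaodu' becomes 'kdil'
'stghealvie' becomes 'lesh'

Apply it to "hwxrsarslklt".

What's happening: keep one character in every 3, starting at position 1 (positions 1st, 4th, 7th, ...), then swap the front and back halves of the string.
Starting from "hwxrsarslklt": after the first operation, "hrrk"; after the second, "rkhr".

rkhr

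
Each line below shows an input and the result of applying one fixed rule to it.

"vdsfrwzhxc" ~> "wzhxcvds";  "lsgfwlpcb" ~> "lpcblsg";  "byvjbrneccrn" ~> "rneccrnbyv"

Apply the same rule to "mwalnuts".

utsmwa

The pattern: move the first 3 characters to the end (rotate left by 3), then delete the first 2 characters.
Starting from "mwalnuts": after the first operation, "lnutsmwa"; after the second, "utsmwa".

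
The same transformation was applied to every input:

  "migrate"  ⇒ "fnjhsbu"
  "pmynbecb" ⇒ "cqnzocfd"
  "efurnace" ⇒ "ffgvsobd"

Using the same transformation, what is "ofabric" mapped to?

dpgbcsj

The pattern: shift every letter 1 place forward in the alphabet (wrapping around), then move the last character to the front.
Applying both steps to "ofabric": "pgbcsjd", then "dpgbcsj".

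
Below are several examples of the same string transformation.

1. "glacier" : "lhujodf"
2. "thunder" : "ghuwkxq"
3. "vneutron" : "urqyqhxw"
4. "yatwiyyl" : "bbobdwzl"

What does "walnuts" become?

The pattern: shift every letter 3 places forward in the alphabet (wrapping around), then move the last 3 characters to the front (rotate right by 3).
For "walnuts", step one produces "zdoqxwv"; step two turns that into "xwvzdoq".

xwvzdoq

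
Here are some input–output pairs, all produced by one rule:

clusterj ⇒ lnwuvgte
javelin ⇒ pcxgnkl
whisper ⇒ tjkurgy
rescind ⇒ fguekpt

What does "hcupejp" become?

rewrglj

The transformation: swap the first and last characters, then shift every letter 2 places forward in the alphabet (wrapping around).
Applying that to "hcupejp" gives "rewrglj".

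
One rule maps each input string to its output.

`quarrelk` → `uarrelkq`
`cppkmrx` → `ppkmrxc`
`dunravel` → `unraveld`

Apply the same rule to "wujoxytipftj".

The pattern: move the first character to the end.
So "wujoxytipftj" becomes "ujoxytipftjw".

ujoxytipftjw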